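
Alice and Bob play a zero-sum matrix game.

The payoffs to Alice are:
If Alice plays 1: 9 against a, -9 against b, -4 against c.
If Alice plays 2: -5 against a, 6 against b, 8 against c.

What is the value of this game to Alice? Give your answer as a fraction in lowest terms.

Column c is strictly dominated by b for Bob (it gives Alice more in every row).
The remaining 2×2 game on (1, 2) × (a, b) has no saddle point. Let Alice play 1 with probability p; indifference gives 9p − 5(1−p) = −9p + 6(1−p), so p = 11/29.
Similarly Bob's optimal q on a is 15/29, and the value is 9·(15/29) + (-9)·(14/29) = 9/29.

9/29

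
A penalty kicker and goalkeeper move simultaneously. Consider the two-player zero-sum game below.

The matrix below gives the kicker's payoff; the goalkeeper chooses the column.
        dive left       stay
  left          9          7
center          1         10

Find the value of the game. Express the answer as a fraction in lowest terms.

Row minima are 7 and 1, so the kicker's maximin is 7; column maxima are 9 and 10, so the goalkeeper's minimax is 9. These differ, so the equilibrium is in mixed strategies.
Let the kicker play left with probability p. The goalkeeper is indifferent when 9p + (1−p) = 7p + 10(1−p), giving p = 9/11.
Let the goalkeeper play dive left with probability q. The kicker is indifferent when 9q + 7(1−q) = q + 10(1−q), giving q = 3/11.
The value is 9·(3/11) + (7)·(8/11) = 83/11.

83/11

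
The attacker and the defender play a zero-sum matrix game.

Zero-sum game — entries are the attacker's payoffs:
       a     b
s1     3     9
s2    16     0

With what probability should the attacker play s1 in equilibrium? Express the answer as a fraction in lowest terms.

8/11

Row minima are 3 and 0, so the attacker's maximin is 3; column maxima are 16 and 9, so the defender's minimax is 9. These differ, so the equilibrium is in mixed strategies.
Let the attacker play s1 with probability p. The defender is indifferent when 3p + 16(1−p) = 9p, giving p = 8/11.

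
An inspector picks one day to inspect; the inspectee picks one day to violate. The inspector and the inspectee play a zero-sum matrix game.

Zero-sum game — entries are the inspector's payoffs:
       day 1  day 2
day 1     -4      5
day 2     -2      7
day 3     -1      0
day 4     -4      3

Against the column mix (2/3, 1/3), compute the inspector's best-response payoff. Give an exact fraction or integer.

1

day 1: (-4)·(2/3) + (5)·(1/3) = -1.
day 2: (-2)·(2/3) + (7)·(1/3) = 1.
day 3: (-1)·(2/3) + (0)·(1/3) = -2/3.
day 4: (-4)·(2/3) + (3)·(1/3) = -5/3.
The best pure response is day 2 with expected payoff 1.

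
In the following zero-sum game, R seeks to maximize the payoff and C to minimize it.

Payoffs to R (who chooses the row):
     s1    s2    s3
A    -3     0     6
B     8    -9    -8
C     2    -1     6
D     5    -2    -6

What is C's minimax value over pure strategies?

The worst case (largest entry) in each column is s1: 8, s2: 0, s3: 6.
The best (smallest) of these is 0.

0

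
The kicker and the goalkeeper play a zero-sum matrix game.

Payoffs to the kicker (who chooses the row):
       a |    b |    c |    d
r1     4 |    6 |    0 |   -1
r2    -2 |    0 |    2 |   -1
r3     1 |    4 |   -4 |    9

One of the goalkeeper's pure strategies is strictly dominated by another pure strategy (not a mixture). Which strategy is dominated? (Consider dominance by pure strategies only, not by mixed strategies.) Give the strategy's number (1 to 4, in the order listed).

The goalkeeper prefers columns that give the kicker less. Compare b with a: 4 < 6, -2 < 0, 1 < 4.
So a strictly dominates b for the goalkeeper; b is strictly dominated.

2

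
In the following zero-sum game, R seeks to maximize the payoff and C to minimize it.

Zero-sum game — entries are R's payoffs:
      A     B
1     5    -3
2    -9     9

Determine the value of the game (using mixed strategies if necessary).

9/13

Row minima are -3 and -9, so R's maximin is -3; column maxima are 5 and 9, so C's minimax is 5. These differ, so the equilibrium is in mixed strategies.
Let R play 1 with probability p. C is indifferent when 5p − 9(1−p) = −3p + 9(1−p), giving p = 9/13.
Let C play A with probability q. R is indifferent when 5q − 3(1−q) = −9q + 9(1−q), giving q = 6/13.
The value is 5·(6/13) + (-3)·(7/13) = 9/13.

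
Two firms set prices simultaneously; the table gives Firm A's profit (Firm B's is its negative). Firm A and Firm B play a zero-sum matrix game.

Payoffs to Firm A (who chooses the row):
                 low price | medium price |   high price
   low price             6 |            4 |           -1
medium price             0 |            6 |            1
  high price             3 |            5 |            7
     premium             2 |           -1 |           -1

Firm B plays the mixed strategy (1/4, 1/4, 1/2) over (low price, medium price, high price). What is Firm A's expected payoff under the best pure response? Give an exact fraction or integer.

low price: (6)·(1/4) + (4)·(1/4) + (-1)·(1/2) = 2.
medium price: (0)·(1/4) + (6)·(1/4) + (1)·(1/2) = 2.
high price: (3)·(1/4) + (5)·(1/4) + (7)·(1/2) = 11/2.
premium: (2)·(1/4) + (-1)·(1/4) + (-1)·(1/2) = -1/4.
The best pure response is high price with expected payoff 11/2.

11/2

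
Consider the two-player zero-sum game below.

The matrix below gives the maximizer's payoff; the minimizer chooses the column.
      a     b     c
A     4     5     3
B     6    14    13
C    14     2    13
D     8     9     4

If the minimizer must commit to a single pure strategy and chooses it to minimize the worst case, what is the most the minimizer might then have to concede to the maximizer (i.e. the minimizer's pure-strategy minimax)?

13

The worst case (largest entry) in each column is a: 14, b: 14, c: 13.
The best (smallest) of these is 13.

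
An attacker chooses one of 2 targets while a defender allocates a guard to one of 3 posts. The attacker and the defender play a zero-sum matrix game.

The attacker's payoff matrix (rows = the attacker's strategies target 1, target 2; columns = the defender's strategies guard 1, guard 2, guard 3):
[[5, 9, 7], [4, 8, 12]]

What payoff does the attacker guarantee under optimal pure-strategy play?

Row minima: 5, 4 → the attacker's maximin is 5.
Column maxima: 5, 9, 12 → the defender's minimax is 5.
They coincide at (target 1, guard 1), so the value is 5.

5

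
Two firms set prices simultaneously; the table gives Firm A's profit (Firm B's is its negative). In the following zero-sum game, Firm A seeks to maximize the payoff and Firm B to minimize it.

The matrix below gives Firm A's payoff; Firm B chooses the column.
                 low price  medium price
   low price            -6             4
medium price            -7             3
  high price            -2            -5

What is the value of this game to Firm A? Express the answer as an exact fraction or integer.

Row medium price is strictly dominated by row low price, so Firm A never plays it.
The remaining 2×2 game on (low price, high price) × (low price, medium price) has no saddle point. Let Firm A play low price with probability p; indifference gives −6p − 2(1−p) = 4p − 5(1−p), so p = 3/13.
Similarly Firm B's optimal q on low price is 9/13, and the value is -6·(9/13) + (4)·(4/13) = -38/13.

-38/13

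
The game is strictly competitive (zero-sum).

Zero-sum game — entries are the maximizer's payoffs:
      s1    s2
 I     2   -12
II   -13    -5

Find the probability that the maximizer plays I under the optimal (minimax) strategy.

Row minima are -12 and -13, so the maximizer's maximin is -12; column maxima are 2 and -5, so the minimizer's minimax is -5. These differ, so the equilibrium is in mixed strategies.
Let the maximizer play I with probability p. The minimizer is indifferent when 2p − 13(1−p) = −12p − 5(1−p), giving p = 4/11.

4/11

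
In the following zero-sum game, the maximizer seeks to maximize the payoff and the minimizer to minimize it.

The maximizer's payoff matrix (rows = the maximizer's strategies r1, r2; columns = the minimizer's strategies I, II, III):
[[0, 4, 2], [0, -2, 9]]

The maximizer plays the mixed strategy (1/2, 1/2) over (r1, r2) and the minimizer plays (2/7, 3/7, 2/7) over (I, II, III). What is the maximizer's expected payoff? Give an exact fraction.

2

Against (2/7, 3/7, 2/7), each row's expected payoff is r1: 16/7; r2: 12/7.
Taking the (1/2, 1/2)-weighted average: (1/2)·(16/7) + (1/2)·(12/7) = 2.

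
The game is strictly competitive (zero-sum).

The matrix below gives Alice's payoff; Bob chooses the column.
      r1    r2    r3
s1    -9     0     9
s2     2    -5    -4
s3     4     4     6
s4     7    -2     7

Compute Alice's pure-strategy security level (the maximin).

The worst-case payoff for each row is s1: -9, s2: -5, s3: 4, s4: -2.
The best of these is 4.

4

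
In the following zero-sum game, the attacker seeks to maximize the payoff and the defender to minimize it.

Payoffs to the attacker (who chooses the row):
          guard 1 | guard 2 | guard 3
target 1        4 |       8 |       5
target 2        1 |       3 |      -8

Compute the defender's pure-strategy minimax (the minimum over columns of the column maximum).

4

The worst case (largest entry) in each column is guard 1: 4, guard 2: 8, guard 3: 5.
The best (smallest) of these is 4.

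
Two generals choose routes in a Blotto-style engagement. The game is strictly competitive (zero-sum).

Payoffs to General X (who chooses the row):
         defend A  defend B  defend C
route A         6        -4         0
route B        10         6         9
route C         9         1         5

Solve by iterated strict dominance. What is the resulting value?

6

Column defend C is strictly dominated by defend B for General Y (-4<0, 6<9, 1<5); eliminate defend C.
Row route A is strictly dominated by row route B (10>6, 6>-4); eliminate route A.
Column defend A is strictly dominated by defend B for General Y (6<10, 1<9); eliminate defend A.
Row route C is strictly dominated by row route B (6>1); eliminate route C.
Only (route B, defend B) remains, with payoff 6.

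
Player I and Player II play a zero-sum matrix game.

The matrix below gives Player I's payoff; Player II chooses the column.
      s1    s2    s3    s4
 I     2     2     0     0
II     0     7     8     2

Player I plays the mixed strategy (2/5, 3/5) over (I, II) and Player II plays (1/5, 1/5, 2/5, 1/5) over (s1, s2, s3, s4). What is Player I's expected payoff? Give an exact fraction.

Against (1/5, 1/5, 2/5, 1/5), each row's expected payoff is I: 4/5; II: 5.
Taking the (2/5, 3/5)-weighted average: (2/5)·(4/5) + (3/5)·(5) = 83/25.

83/25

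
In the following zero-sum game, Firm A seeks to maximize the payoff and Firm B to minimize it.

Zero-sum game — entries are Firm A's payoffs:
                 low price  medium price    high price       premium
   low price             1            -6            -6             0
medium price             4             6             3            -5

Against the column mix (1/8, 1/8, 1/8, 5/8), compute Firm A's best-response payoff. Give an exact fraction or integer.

low price: (1)·(1/8) + (-6)·(1/8) + (-6)·(1/8) + (0)·(5/8) = -11/8.
medium price: (4)·(1/8) + (6)·(1/8) + (3)·(1/8) + (-5)·(5/8) = -3/2.
The best pure response is low price with expected payoff -11/8.

-11/8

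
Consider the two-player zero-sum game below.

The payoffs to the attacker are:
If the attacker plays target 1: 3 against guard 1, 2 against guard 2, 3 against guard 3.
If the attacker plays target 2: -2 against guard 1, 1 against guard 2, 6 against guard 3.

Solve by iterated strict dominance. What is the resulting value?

2

Column guard 3 is strictly dominated by guard 2 for the defender (2<3, 1<6); eliminate guard 3.
Row target 2 is strictly dominated by row target 1 (3>-2, 2>1); eliminate target 2.
Column guard 1 is strictly dominated by guard 2 for the defender (2<3); eliminate guard 1.
Only (target 1, guard 2) remains, with payoff 2.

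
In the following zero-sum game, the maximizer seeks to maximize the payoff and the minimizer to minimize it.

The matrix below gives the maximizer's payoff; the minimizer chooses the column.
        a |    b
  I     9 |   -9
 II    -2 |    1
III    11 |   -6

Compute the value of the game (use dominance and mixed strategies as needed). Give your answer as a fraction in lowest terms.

-1/20

Row I is strictly dominated by row III, so the maximizer never plays it.
The remaining 2×2 game on (II, III) × (a, b) has no saddle point. Let the maximizer play II with probability p; indifference gives −2p + 11(1−p) = p − 6(1−p), so p = 17/20.
Similarly the minimizer's optimal q on a is 7/20, and the value is -2·(7/20) + (1)·(13/20) = -1/20.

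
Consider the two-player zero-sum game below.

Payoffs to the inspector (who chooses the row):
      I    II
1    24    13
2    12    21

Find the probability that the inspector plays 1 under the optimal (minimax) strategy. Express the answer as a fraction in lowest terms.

9/20

Row minima are 13 and 12, so the inspector's maximin is 13; column maxima are 24 and 21, so the inspectee's minimax is 21. These differ, so the equilibrium is in mixed strategies.
Let the inspector play 1 with probability p. The inspectee is indifferent when 24p + 12(1−p) = 13p + 21(1−p), giving p = 9/20.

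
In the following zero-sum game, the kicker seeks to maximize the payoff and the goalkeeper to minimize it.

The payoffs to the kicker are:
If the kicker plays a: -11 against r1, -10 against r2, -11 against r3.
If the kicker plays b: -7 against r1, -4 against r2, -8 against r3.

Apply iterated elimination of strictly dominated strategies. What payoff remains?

Row a is strictly dominated by row b (-7>-11, -4>-10, -8>-11); eliminate a.
Column r1 is strictly dominated by r3 for the goalkeeper (-8<-7); eliminate r1.
Column r2 is strictly dominated by r3 for the goalkeeper (-8<-4); eliminate r2.
Only (b, r3) remains, with payoff -8.

-8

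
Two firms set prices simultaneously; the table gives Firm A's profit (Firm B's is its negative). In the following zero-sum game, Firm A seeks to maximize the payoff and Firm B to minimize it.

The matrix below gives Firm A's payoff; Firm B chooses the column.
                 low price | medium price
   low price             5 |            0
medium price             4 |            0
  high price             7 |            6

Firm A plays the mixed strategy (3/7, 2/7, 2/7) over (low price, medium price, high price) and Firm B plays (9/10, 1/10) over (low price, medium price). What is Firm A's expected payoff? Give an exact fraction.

Against (9/10, 1/10), each row's expected payoff is low price: 9/2; medium price: 18/5; high price: 69/10.
Taking the (3/7, 2/7, 2/7)-weighted average: (3/7)·(9/2) + (2/7)·(18/5) + (2/7)·(69/10) = 69/14.

69/14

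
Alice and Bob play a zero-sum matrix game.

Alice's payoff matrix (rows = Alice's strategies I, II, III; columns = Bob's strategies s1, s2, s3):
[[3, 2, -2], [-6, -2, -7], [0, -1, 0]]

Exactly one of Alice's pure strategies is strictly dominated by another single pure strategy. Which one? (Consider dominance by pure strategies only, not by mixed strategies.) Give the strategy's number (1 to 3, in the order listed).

Compare II with I: 3 > -6, 2 > -2, -2 > -7.
So I strictly dominates II for Alice; II is strictly dominated.

2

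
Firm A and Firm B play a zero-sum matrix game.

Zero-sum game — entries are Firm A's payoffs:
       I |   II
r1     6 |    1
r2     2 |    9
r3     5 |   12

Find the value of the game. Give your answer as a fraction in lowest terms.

67/12

Row r2 is strictly dominated by row r3, so Firm A never plays it.
The remaining 2×2 game on (r1, r3) × (I, II) has no saddle point. Let Firm A play r1 with probability p; indifference gives 6p + 5(1−p) = p + 12(1−p), so p = 7/12.
Similarly Firm B's optimal q on I is 11/12, and the value is 6·(11/12) + (1)·(1/12) = 67/12.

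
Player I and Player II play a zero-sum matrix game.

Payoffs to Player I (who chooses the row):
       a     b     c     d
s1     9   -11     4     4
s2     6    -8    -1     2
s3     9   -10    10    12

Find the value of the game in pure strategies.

-8

Row minima: -11, -8, -10 → Player I's maximin is -8.
Column maxima: 9, -8, 10, 12 → Player II's minimax is -8.
They coincide at (s2, b), so the value is -8.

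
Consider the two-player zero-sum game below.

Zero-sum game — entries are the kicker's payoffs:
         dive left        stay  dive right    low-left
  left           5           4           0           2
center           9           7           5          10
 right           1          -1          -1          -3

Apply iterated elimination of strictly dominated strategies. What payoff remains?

5

Row left is strictly dominated by row center (9>5, 7>4, 5>0, 10>2); eliminate left.
Column dive left is strictly dominated by stay for the goalkeeper (7<9, -1<1); eliminate dive left.
Row right is strictly dominated by row center (7>-1, 5>-1, 10>-3); eliminate right.
Column stay is strictly dominated by dive right for the goalkeeper (5<7); eliminate stay.
Column low-left is strictly dominated by dive right for the goalkeeper (5<10); eliminate low-left.
Only (center, dive right) remains, with payoff 5.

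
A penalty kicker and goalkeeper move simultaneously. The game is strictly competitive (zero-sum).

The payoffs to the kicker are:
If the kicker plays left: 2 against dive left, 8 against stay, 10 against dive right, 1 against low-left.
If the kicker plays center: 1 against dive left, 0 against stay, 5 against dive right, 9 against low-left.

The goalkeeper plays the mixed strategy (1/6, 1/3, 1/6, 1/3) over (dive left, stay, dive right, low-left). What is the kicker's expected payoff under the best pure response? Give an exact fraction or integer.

left: (2)·(1/6) + (8)·(1/3) + (10)·(1/6) + (1)·(1/3) = 5.
center: (1)·(1/6) + (0)·(1/3) + (5)·(1/6) + (9)·(1/3) = 4.
The best pure response is left with expected payoff 5.

5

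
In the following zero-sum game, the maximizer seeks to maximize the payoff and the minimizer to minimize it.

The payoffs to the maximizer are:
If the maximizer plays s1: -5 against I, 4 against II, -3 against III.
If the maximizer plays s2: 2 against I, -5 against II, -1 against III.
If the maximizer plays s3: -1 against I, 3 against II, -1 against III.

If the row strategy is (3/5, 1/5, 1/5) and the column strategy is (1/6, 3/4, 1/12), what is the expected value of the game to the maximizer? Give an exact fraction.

17/20

Against (1/6, 3/4, 1/12), each row's expected payoff is s1: 23/12; s2: -7/2; s3: 2.
Taking the (3/5, 1/5, 1/5)-weighted average: (3/5)·(23/12) + (1/5)·(-7/2) + (1/5)·(2) = 17/20.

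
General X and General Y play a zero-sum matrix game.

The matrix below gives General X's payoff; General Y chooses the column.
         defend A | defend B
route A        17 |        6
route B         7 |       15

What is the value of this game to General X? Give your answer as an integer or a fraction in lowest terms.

213/19

Row minima are 6 and 7, so General X's maximin is 7; column maxima are 17 and 15, so General Y's minimax is 15. These differ, so the equilibrium is in mixed strategies.
Let General X play route A with probability p. General Y is indifferent when 17p + 7(1−p) = 6p + 15(1−p), giving p = 8/19.
Let General Y play defend A with probability q. General X is indifferent when 17q + 6(1−q) = 7q + 15(1−q), giving q = 9/19.
The value is 17·(9/19) + (6)·(10/19) = 213/19.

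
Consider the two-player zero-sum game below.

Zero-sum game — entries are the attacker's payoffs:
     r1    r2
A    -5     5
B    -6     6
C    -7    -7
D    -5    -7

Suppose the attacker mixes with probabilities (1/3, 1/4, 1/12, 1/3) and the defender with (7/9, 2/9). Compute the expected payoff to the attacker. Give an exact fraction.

Against (7/9, 2/9), each row's expected payoff is A: -25/9; B: -10/3; C: -7; D: -49/9.
Taking the (1/3, 1/4, 1/12, 1/3)-weighted average: (1/3)·(-25/9) + (1/4)·(-10/3) + (1/12)·(-7) + (1/3)·(-49/9) = -449/108.

-449/108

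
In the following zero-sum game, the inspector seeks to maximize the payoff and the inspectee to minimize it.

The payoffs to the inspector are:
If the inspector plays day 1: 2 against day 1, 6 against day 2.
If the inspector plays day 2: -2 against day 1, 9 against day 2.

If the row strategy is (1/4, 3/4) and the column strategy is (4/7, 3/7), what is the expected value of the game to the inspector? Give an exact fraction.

83/28

Against (4/7, 3/7), each row's expected payoff is day 1: 26/7; day 2: 19/7.
Taking the (1/4, 3/4)-weighted average: (1/4)·(26/7) + (3/4)·(19/7) = 83/28.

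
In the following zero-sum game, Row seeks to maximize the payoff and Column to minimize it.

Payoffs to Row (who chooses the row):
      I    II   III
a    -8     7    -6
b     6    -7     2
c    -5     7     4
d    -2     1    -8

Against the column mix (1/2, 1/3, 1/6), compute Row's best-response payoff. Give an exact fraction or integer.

1

a: (-8)·(1/2) + (7)·(1/3) + (-6)·(1/6) = -8/3.
b: (6)·(1/2) + (-7)·(1/3) + (2)·(1/6) = 1.
c: (-5)·(1/2) + (7)·(1/3) + (4)·(1/6) = 1/2.
d: (-2)·(1/2) + (1)·(1/3) + (-8)·(1/6) = -2.
The best pure response is b with expected payoff 1.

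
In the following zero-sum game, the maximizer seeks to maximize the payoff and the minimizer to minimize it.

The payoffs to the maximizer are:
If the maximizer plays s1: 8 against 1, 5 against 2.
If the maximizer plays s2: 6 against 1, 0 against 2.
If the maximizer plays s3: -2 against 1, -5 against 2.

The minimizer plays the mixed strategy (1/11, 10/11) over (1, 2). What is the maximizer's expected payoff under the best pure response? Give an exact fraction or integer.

58/11

s1: (8)·(1/11) + (5)·(10/11) = 58/11.
s2: (6)·(1/11) + (0)·(10/11) = 6/11.
s3: (-2)·(1/11) + (-5)·(10/11) = -52/11.
The best pure response is s1 with expected payoff 58/11.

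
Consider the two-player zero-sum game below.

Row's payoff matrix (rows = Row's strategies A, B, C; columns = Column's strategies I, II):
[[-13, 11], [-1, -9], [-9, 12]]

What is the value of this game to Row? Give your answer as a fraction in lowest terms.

Row A is strictly dominated by row C, so Row never plays it.
The remaining 2×2 game on (B, C) × (I, II) has no saddle point. Let Row play B with probability p; indifference gives −p − 9(1−p) = −9p + 12(1−p), so p = 21/29.
Similarly Column's optimal q on I is 21/29, and the value is -1·(21/29) + (-9)·(8/29) = -93/29.

-93/29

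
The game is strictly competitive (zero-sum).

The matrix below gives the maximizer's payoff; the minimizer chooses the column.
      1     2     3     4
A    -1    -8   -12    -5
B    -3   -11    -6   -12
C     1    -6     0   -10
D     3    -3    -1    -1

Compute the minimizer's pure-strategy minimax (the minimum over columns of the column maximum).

The worst case (largest entry) in each column is 1: 3, 2: -3, 3: 0, 4: -1.
The best (smallest) of these is -3.

-3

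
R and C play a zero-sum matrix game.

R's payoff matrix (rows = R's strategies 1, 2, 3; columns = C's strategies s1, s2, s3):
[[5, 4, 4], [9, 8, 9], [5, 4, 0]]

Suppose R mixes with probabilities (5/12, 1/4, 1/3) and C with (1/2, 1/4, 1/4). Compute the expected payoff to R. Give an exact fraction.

251/48

Against (1/2, 1/4, 1/4), each row's expected payoff is 1: 9/2; 2: 35/4; 3: 7/2.
Taking the (5/12, 1/4, 1/3)-weighted average: (5/12)·(9/2) + (1/4)·(35/4) + (1/3)·(7/2) = 251/48.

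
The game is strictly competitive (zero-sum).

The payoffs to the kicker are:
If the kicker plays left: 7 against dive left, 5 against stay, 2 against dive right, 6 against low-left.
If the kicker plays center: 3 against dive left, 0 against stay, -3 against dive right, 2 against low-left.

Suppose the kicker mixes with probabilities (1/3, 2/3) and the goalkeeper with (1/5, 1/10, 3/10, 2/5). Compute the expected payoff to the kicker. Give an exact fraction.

59/30

Against (1/5, 1/10, 3/10, 2/5), each row's expected payoff is left: 49/10; center: 1/2.
Taking the (1/3, 2/3)-weighted average: (1/3)·(49/10) + (2/3)·(1/2) = 59/30.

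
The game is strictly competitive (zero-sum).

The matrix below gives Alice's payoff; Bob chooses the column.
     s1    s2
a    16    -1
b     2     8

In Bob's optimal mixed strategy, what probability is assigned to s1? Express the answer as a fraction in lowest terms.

Row minima are -1 and 2, so Alice's maximin is 2; column maxima are 16 and 8, so Bob's minimax is 8. These differ, so the equilibrium is in mixed strategies.
Let Bob play s1 with probability q. Alice is indifferent when 16q − (1−q) = 2q + 8(1−q), giving q = 9/23.

9/23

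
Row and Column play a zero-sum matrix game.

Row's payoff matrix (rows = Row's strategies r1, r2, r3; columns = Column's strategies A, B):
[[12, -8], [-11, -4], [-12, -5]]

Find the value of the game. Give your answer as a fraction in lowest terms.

-136/27

Row r3 is strictly dominated by row r2, so Row never plays it.
The remaining 2×2 game on (r1, r2) × (A, B) has no saddle point. Let Row play r1 with probability p; indifference gives 12p − 11(1−p) = −8p − 4(1−p), so p = 7/27.
Similarly Column's optimal q on A is 4/27, and the value is 12·(4/27) + (-8)·(23/27) = -136/27.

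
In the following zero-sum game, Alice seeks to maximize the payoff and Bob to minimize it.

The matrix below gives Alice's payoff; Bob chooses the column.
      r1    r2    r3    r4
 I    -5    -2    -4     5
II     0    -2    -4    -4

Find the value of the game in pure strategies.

-4

Row minima: -5, -4 → Alice's maximin is -4.
Column maxima: 0, -2, -4, 5 → Bob's minimax is -4.
They coincide at (II, r3), so the value is -4.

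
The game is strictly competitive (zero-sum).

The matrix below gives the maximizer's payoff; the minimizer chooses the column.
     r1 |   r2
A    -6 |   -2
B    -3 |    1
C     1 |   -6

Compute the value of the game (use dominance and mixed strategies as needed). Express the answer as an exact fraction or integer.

Row A is strictly dominated by row B, so the maximizer never plays it.
The remaining 2×2 game on (B, C) × (r1, r2) has no saddle point. Let the maximizer play B with probability p; indifference gives −3p + (1−p) = p − 6(1−p), so p = 7/11.
Similarly the minimizer's optimal q on r1 is 7/11, and the value is -3·(7/11) + (1)·(4/11) = -17/11.

-17/11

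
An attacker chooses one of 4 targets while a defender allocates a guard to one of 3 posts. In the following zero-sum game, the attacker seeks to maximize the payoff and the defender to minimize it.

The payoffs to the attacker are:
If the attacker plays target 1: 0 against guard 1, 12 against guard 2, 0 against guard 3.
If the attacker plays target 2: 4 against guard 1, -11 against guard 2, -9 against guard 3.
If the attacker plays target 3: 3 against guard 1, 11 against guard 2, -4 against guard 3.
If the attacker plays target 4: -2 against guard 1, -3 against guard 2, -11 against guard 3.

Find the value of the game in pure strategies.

0

Row minima: 0, -11, -4, -11 → the attacker's maximin is 0.
Column maxima: 4, 12, 0 → the defender's minimax is 0.
They coincide at (target 1, guard 3), so the value is 0.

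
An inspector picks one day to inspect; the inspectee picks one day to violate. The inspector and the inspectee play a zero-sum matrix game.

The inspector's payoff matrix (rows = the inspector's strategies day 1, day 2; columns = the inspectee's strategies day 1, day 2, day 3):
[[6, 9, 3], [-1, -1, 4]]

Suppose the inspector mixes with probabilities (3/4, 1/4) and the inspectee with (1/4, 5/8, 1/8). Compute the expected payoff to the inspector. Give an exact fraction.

Against (1/4, 5/8, 1/8), each row's expected payoff is day 1: 15/2; day 2: -3/8.
Taking the (3/4, 1/4)-weighted average: (3/4)·(15/2) + (1/4)·(-3/8) = 177/32.

177/32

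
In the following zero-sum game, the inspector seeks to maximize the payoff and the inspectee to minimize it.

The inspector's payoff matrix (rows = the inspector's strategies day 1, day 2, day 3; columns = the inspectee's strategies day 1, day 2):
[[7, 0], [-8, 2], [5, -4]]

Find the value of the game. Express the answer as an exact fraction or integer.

Row day 3 is strictly dominated by row day 1, so the inspector never plays it.
The remaining 2×2 game on (day 1, day 2) × (day 1, day 2) has no saddle point. Let the inspector play day 1 with probability p; indifference gives 7p − 8(1−p) = 2(1−p), so p = 10/17.
Similarly the inspectee's optimal q on day 1 is 2/17, and the value is 7·(2/17) + (0)·(15/17) = 14/17.

14/17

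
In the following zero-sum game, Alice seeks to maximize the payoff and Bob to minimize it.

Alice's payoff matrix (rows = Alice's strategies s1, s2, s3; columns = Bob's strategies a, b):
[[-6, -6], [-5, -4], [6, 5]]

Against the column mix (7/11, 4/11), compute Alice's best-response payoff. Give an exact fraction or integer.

62/11

s1: (-6)·(7/11) + (-6)·(4/11) = -6.
s2: (-5)·(7/11) + (-4)·(4/11) = -51/11.
s3: (6)·(7/11) + (5)·(4/11) = 62/11.
The best pure response is s3 with expected payoff 62/11.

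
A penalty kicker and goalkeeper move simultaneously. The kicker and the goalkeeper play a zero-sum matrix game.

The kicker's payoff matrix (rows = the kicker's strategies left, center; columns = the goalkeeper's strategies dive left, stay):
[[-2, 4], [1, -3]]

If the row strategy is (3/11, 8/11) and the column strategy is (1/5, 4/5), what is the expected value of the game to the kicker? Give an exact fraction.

-46/55

Against (1/5, 4/5), each row's expected payoff is left: 14/5; center: -11/5.
Taking the (3/11, 8/11)-weighted average: (3/11)·(14/5) + (8/11)·(-11/5) = -46/55.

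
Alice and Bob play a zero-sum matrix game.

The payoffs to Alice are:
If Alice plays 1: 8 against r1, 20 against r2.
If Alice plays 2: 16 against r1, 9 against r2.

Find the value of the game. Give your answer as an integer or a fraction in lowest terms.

Row minima are 8 and 9, so Alice's maximin is 9; column maxima are 16 and 20, so Bob's minimax is 16. These differ, so the equilibrium is in mixed strategies.
Let Alice play 1 with probability p. Bob is indifferent when 8p + 16(1−p) = 20p + 9(1−p), giving p = 7/19.
Let Bob play r1 with probability q. Alice is indifferent when 8q + 20(1−q) = 16q + 9(1−q), giving q = 11/19.
The value is 8·(11/19) + (20)·(8/19) = 248/19.

248/19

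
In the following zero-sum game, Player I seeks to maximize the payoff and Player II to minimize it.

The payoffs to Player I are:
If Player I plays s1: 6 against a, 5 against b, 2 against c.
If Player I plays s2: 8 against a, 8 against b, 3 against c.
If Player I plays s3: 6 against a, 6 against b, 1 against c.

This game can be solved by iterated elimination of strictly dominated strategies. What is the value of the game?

3

Row s3 is strictly dominated by row s2 (8>6, 8>6, 3>1); eliminate s3.
Column a is strictly dominated by c for Player II (2<6, 3<8); eliminate a.
Column b is strictly dominated by c for Player II (2<5, 3<8); eliminate b.
Row s1 is strictly dominated by row s2 (3>2); eliminate s1.
Only (s2, c) remains, with payoff 3.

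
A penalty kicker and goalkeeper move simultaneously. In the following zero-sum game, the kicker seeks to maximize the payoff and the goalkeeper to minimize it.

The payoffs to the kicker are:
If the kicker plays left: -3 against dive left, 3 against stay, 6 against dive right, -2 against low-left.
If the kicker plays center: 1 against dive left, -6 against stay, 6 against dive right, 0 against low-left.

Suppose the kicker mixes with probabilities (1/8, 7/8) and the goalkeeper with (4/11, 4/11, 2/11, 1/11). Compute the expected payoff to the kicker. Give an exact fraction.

-23/44

Against (4/11, 4/11, 2/11, 1/11), each row's expected payoff is left: 10/11; center: -8/11.
Taking the (1/8, 7/8)-weighted average: (1/8)·(10/11) + (7/8)·(-8/11) = -23/44.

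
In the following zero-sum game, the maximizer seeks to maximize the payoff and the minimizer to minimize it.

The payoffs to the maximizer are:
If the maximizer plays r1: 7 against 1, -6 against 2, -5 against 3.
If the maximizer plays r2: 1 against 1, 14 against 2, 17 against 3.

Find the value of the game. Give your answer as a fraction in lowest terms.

4

Column 3 is strictly dominated by 2 for the minimizer (it gives the maximizer more in every row).
The remaining 2×2 game on (r1, r2) × (1, 2) has no saddle point. Let the maximizer play r1 with probability p; indifference gives 7p + (1−p) = −6p + 14(1−p), so p = 1/2.
Similarly the minimizer's optimal q on 1 is 10/13, and the value is 7·(10/13) + (-6)·(3/13) = 4.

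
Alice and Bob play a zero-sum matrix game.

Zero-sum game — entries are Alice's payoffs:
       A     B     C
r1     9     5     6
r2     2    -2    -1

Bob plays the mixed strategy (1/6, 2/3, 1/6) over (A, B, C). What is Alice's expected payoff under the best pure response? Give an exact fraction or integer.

35/6

r1: (9)·(1/6) + (5)·(2/3) + (6)·(1/6) = 35/6.
r2: (2)·(1/6) + (-2)·(2/3) + (-1)·(1/6) = -7/6.
The best pure response is r1 with expected payoff 35/6.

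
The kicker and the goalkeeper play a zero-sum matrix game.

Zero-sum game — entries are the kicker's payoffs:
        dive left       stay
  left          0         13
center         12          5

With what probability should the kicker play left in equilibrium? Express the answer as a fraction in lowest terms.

Row minima are 0 and 5, so the kicker's maximin is 5; column maxima are 12 and 13, so the goalkeeper's minimax is 12. These differ, so the equilibrium is in mixed strategies.
Let the kicker play left with probability p. The goalkeeper is indifferent when 12(1−p) = 13p + 5(1−p), giving p = 7/20.

7/20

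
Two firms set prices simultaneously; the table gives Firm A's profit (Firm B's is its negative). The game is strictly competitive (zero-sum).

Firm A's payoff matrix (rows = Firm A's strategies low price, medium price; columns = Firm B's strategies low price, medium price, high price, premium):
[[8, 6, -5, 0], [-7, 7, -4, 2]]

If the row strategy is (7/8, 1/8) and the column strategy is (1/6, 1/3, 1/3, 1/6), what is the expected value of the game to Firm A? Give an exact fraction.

Against (1/6, 1/3, 1/3, 1/6), each row's expected payoff is low price: 5/3; medium price: 1/6.
Taking the (7/8, 1/8)-weighted average: (7/8)·(5/3) + (1/8)·(1/6) = 71/48.

71/48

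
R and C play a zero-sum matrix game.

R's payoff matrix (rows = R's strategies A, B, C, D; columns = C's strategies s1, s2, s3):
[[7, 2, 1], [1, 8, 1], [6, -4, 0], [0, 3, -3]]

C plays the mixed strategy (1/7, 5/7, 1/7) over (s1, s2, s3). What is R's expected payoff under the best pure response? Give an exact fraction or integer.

A: (7)·(1/7) + (2)·(5/7) + (1)·(1/7) = 18/7.
B: (1)·(1/7) + (8)·(5/7) + (1)·(1/7) = 6.
C: (6)·(1/7) + (-4)·(5/7) + (0)·(1/7) = -2.
D: (0)·(1/7) + (3)·(5/7) + (-3)·(1/7) = 12/7.
The best pure response is B with expected payoff 6.

6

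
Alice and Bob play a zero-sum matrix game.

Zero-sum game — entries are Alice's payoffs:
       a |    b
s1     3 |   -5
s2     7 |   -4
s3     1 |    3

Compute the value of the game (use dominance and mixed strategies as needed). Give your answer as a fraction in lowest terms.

Row s1 is strictly dominated by row s2, so Alice never plays it.
The remaining 2×2 game on (s2, s3) × (a, b) has no saddle point. Let Alice play s2 with probability p; indifference gives 7p + (1−p) = −4p + 3(1−p), so p = 2/13.
Similarly Bob's optimal q on a is 7/13, and the value is 7·(7/13) + (-4)·(6/13) = 25/13.

25/13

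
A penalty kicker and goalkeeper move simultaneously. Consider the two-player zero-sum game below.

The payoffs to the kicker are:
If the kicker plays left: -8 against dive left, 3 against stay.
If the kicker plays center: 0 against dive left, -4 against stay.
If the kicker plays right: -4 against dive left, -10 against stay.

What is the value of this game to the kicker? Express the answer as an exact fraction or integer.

-32/15

Row right is strictly dominated by row center, so the kicker never plays it.
The remaining 2×2 game on (left, center) × (dive left, stay) has no saddle point. Let the kicker play left with probability p; indifference gives −8p = 3p − 4(1−p), so p = 4/15.
Similarly the goalkeeper's optimal q on dive left is 7/15, and the value is -8·(7/15) + (3)·(8/15) = -32/15.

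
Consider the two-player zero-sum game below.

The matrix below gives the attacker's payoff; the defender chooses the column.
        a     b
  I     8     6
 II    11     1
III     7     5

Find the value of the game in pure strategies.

Row minima: 6, 1, 5 → the attacker's maximin is 6.
Column maxima: 11, 6 → the defender's minimax is 6.
They coincide at (I, b), so the value is 6.

6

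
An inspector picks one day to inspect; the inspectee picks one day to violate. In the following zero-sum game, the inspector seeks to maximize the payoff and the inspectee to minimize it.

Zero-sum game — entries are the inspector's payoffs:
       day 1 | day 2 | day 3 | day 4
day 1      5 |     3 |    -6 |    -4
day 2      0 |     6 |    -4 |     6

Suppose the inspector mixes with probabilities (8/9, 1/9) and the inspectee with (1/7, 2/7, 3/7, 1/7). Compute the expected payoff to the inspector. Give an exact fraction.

-82/63

Against (1/7, 2/7, 3/7, 1/7), each row's expected payoff is day 1: -11/7; day 2: 6/7.
Taking the (8/9, 1/9)-weighted average: (8/9)·(-11/7) + (1/9)·(6/7) = -82/63.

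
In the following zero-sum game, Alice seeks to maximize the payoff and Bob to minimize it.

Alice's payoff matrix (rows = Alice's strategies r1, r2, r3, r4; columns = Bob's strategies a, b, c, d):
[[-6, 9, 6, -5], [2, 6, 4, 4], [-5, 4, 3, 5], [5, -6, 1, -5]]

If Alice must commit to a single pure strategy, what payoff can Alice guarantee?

The worst-case payoff for each row is r1: -6, r2: 2, r3: -5, r4: -6.
The best of these is 2.

2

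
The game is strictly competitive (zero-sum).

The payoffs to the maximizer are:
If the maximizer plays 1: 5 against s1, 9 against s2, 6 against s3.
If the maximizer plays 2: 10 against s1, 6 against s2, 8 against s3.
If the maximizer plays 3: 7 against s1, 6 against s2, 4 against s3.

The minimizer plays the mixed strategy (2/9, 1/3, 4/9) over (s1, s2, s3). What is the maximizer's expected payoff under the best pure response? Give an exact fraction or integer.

1: (5)·(2/9) + (9)·(1/3) + (6)·(4/9) = 61/9.
2: (10)·(2/9) + (6)·(1/3) + (8)·(4/9) = 70/9.
3: (7)·(2/9) + (6)·(1/3) + (4)·(4/9) = 16/3.
The best pure response is 2 with expected payoff 70/9.

70/9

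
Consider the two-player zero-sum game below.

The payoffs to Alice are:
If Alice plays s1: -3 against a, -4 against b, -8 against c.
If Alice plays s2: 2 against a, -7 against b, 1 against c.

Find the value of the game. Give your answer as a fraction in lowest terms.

-5

Column a is strictly dominated by c for Bob (it gives Alice more in every row).
The remaining 2×2 game on (s1, s2) × (b, c) has no saddle point. Let Alice play s1 with probability p; indifference gives −4p − 7(1−p) = −8p + (1−p), so p = 2/3.
Similarly Bob's optimal q on b is 3/4, and the value is -4·(3/4) + (-8)·(1/4) = -5.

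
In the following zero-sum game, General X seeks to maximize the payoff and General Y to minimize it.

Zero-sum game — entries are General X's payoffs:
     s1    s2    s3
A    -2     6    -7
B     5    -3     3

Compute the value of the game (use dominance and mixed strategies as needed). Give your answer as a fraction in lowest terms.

-3/19

Column s1 is strictly dominated by s3 for General Y (it gives General X more in every row).
The remaining 2×2 game on (A, B) × (s2, s3) has no saddle point. Let General X play A with probability p; indifference gives 6p − 3(1−p) = −7p + 3(1−p), so p = 6/19.
Similarly General Y's optimal q on s2 is 10/19, and the value is 6·(10/19) + (-7)·(9/19) = -3/19.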